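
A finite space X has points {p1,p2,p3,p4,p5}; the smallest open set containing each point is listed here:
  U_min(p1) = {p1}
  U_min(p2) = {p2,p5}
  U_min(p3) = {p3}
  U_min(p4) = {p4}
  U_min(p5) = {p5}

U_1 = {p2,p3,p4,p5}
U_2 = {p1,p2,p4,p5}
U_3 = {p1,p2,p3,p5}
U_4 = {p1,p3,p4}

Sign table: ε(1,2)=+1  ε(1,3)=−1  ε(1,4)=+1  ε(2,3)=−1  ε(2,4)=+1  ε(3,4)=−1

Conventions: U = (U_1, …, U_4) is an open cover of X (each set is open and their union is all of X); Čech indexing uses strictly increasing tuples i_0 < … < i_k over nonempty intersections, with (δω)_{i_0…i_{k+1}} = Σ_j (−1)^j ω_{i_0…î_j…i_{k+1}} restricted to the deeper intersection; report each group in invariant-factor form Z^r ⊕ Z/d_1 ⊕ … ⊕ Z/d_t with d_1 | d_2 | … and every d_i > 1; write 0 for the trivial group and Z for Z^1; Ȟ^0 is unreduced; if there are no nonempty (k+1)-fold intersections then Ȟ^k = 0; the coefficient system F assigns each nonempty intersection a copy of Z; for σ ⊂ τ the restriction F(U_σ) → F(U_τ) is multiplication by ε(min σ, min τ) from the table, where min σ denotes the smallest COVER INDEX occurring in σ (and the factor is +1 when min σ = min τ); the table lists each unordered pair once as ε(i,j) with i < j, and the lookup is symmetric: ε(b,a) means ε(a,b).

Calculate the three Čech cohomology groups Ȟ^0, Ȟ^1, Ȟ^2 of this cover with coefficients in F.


intersection data:
  U12={p2,p4,p5} U13={p2,p3,p5} U14={p3,p4} U23={p1,p2,p5} U24={p1,p4} U34={p1,p3}
  U123={p2,p5} U124={p4} U134={p3} U234={p1}
C dims 4,6,4; δ0: rk 3, SNF 1^3; δ1: rk 3, SNF 1^3
Ȟ^0 = (4 − 3) − 0 = 1, so Ȟ^0 ≅ Z
Ȟ^1 = (6 − 3) − 3 = 0, so Ȟ^1 ≅ 0
Ȟ^2 = (4 − 0) − 3 = 1, so Ȟ^2 ≅ Z

Ȟ^0(U;F) ≅ Z, Ȟ^1(U;F) ≅ 0, Ȟ^2(U;F) ≅ Z


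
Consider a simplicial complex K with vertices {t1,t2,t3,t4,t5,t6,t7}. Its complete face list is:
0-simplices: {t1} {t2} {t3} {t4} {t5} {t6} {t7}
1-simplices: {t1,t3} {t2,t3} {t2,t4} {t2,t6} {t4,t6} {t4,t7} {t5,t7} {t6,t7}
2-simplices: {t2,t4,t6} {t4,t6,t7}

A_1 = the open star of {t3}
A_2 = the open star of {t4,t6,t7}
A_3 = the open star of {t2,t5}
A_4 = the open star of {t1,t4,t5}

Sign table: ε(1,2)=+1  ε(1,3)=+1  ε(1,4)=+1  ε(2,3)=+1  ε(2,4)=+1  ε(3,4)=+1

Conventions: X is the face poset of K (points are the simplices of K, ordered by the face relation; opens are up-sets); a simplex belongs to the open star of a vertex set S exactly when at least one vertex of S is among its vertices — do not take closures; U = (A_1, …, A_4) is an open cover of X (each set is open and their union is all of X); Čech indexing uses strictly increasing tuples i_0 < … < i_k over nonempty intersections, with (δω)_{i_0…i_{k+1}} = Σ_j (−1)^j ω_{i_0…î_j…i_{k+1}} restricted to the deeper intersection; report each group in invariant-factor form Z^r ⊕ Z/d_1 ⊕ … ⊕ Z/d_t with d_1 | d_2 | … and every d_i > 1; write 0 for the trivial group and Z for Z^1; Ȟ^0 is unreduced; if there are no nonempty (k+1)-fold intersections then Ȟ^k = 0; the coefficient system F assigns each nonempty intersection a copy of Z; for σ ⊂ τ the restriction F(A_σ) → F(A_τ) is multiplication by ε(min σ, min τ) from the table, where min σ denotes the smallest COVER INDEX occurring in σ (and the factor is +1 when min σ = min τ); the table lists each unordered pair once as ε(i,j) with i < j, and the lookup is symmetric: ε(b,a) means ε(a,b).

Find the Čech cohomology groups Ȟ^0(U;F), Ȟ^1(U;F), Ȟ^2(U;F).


nonempty intersections:
  A1={{t3},{t1,t3},{t2,t3}} A2={{t4},{t6},{t7},{t2,t4},{t2,t6},{t4,t6},{t4,t7},{t5,t7},{t6,t7},{t2,t4,t6},{t4,t6,t7}} A3={{t2},{t5},{t2,t3},{t2,t4},{t2,t6},{t5,t7},{t2,t4,t6}} A4={{t1},{t4},{t5},{t1,t3},{t2,t4},{t4,t6},{t4,t7},{t5,t7},{t2,t4,t6},{t4,t6,t7}}
  A13={{t2,t3}} A14={{t1,t3}} A23={{t2,t4},{t2,t6},{t5,t7},{t2,t4,t6}} A24={{t4},{t2,t4},{t4,t6},{t4,t7},{t5,t7},{t2,t4,t6},{t4,t6,t7}} A34={{t5},{t2,t4},{t5,t7},{t2,t4,t6}}
  A234={{t2,t4},{t5,t7},{t2,t4,t6}}
C dims 4,5,1; δ0: rk 3, SNF 1^3; δ1: rk 1, SNF 1^1
Ȟ^0: (4−3)−0=1 ⇒ Z
Ȟ^1: (5−1)−3=1 ⇒ Z
Ȟ^2: (1−0)−1=0 ⇒ 0

Ȟ^0(U;F) ≅ Z, Ȟ^1(U;F) ≅ Z, Ȟ^2(U;F) ≅ 0


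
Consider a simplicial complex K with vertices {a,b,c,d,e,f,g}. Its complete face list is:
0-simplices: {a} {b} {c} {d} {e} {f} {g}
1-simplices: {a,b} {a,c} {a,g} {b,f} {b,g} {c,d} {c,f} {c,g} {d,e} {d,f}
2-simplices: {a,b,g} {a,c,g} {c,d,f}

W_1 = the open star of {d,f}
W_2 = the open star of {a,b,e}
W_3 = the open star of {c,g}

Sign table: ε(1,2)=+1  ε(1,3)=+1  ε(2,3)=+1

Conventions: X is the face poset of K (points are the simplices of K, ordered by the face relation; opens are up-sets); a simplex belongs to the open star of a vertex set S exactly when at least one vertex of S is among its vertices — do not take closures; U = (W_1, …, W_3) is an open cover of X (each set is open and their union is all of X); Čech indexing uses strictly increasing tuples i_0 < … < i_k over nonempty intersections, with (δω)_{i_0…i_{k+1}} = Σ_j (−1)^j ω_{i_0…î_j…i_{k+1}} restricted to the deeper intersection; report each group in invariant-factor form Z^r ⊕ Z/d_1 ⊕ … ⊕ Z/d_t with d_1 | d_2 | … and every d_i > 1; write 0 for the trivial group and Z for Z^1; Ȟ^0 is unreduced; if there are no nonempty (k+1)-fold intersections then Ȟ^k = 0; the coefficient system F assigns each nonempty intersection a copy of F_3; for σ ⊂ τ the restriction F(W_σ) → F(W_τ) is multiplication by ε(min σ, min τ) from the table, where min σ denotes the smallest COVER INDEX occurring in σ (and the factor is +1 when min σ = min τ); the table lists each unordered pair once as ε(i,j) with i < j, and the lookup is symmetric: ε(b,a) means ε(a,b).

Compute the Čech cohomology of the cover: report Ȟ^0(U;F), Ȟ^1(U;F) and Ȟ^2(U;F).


Ȟ^0(U;F) ≅ Z/3,  Ȟ^1(U;F) ≅ Z/3,  Ȟ^2(U;F) ≅ 0

nonempty overlaps:
  W1={{d},{f},{b,f},{c,d},{c,f},{d,e},{d,f},{c,d,f}} W2={{a},{b},{e},{a,b},{a,c},{a,g},{b,f},{b,g},{d,e},{a,b,g},{a,c,g}} W3={{c},{g},{a,c},{a,g},{b,g},{c,d},{c,f},{c,g},{a,b,g},{a,c,g},{c,d,f}}
  W12={{b,f},{d,e}} W13={{c,d},{c,f},{c,d,f}} W23={{a,c},{a,g},{b,g},{a,b,g},{a,c,g}}
C dims 3,3; δ0: rk_F3 2
degree 0: 3−2−0 = 1 → Ȟ^0 ≅ Z/3
degree 1: 3−0−2 = 1 → Ȟ^1 ≅ Z/3
degree 2: 0−0−0 = 0 → Ȟ^2 ≅ 0


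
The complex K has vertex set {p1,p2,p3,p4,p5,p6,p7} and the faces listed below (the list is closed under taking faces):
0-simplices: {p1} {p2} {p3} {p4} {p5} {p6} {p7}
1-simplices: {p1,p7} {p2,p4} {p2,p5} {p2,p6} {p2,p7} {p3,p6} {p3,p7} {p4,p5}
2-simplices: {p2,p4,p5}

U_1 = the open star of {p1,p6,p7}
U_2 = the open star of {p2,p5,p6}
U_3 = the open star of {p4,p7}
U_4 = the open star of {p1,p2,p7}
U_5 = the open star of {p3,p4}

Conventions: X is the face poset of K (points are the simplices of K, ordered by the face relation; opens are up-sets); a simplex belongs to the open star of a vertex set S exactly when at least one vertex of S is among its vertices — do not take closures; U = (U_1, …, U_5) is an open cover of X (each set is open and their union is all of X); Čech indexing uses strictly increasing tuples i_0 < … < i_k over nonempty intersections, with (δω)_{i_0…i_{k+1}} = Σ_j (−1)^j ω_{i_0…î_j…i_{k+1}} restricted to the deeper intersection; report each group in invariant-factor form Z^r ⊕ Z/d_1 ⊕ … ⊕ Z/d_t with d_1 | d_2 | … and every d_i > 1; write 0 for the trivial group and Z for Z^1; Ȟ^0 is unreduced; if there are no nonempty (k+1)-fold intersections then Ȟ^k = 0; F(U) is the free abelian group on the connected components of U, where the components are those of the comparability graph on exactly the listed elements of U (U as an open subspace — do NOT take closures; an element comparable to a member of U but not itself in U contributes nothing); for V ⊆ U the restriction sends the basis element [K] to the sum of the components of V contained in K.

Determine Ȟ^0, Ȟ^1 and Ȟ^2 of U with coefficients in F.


Ȟ^0(U;F) ≅ Z; Ȟ^1(U;F) ≅ Z; Ȟ^2(U;F) ≅ 0

cover nerve:
  U1={{p1},{p6},{p7},{p1,p7},{p2,p6},{p2,p7},{p3,p6},{p3,p7}} U2={{p2},{p5},{p6},{p2,p4},{p2,p5},{p2,p6},{p2,p7},{p3,p6},{p4,p5},{p2,p4,p5}} U3={{p4},{p7},{p1,p7},{p2,p4},{p2,p7},{p3,p7},{p4,p5},{p2,p4,p5}} U4={{p1},{p2},{p7},{p1,p7},{p2,p4},{p2,p5},{p2,p6},{p2,p7},{p3,p7},{p2,p4,p5}} U5={{p3},{p4},{p2,p4},{p3,p6},{p3,p7},{p4,p5},{p2,p4,p5}}
  U12={{p6},{p2,p6},{p2,p7},{p3,p6}} U13={{p7},{p1,p7},{p2,p7},{p3,p7}} U14={{p1},{p7},{p1,p7},{p2,p6},{p2,p7},{p3,p7}} U15={{p3,p6},{p3,p7}} U23={{p2,p4},{p2,p7},{p4,p5},{p2,p4,p5}} U24={{p2},{p2,p4},{p2,p5},{p2,p6},{p2,p7},{p2,p4,p5}} U25={{p2,p4},{p3,p6},{p4,p5},{p2,p4,p5}} U34={{p7},{p1,p7},{p2,p4},{p2,p7},{p3,p7},{p2,p4,p5}} U35={{p4},{p2,p4},{p3,p7},{p4,p5},{p2,p4,p5}} U45={{p2,p4},{p3,p7},{p2,p4,p5}}
  U123={{p2,p7}} U124={{p2,p6},{p2,p7}} U125={{p3,p6}} U134={{p7},{p1,p7},{p2,p7},{p3,p7}} U135={{p3,p7}} U145={{p3,p7}} U234={{p2,p4},{p2,p7},{p2,p4,p5}} U235={{p2,p4},{p4,p5},{p2,p4,p5}} U245={{p2,p4},{p2,p4,p5}} U345={{p2,p4},{p3,p7},{p2,p4,p5}}
  U1234={{p2,p7}} U1345={{p3,p7}} U2345={{p2,p4},{p2,p4,p5}}
components per intersection:
  U1: {{p1},{p7},{p1,p7},{p2,p7},{p3,p7}} {{p6},{p2,p6},{p3,p6}}
  U2: {{p2},{p5},{p6},{p2,p4},{p2,p5},{p2,p6},{p2,p7},{p3,p6},{p4,p5},{p2,p4,p5}}
  U3: {{p4},{p2,p4},{p4,p5},{p2,p4,p5}} {{p7},{p1,p7},{p2,p7},{p3,p7}}
  U4: {{p1},{p2},{p7},{p1,p7},{p2,p4},{p2,p5},{p2,p6},{p2,p7},{p3,p7},{p2,p4,p5}}
  U5: {{p3},{p3,p6},{p3,p7}} {{p4},{p2,p4},{p4,p5},{p2,p4,p5}}
  U12: {{p6},{p2,p6},{p3,p6}} {{p2,p7}}
  U13: {{p7},{p1,p7},{p2,p7},{p3,p7}}
  U14: {{p1},{p7},{p1,p7},{p2,p7},{p3,p7}} {{p2,p6}}
  U15: {{p3,p6}} {{p3,p7}}
  U23: {{p2,p4},{p4,p5},{p2,p4,p5}} {{p2,p7}}
  U24: {{p2},{p2,p4},{p2,p5},{p2,p6},{p2,p7},{p2,p4,p5}}
  U25: {{p2,p4},{p4,p5},{p2,p4,p5}} {{p3,p6}}
  U34: {{p7},{p1,p7},{p2,p7},{p3,p7}} {{p2,p4},{p2,p4,p5}}
  U35: {{p4},{p2,p4},{p4,p5},{p2,p4,p5}} {{p3,p7}}
  U45: {{p2,p4},{p2,p4,p5}} {{p3,p7}}
  U123: {{p2,p7}}
  U124: {{p2,p6}} {{p2,p7}}
  U125: {{p3,p6}}
  U134: {{p7},{p1,p7},{p2,p7},{p3,p7}}
  U135: {{p3,p7}}
  U145: {{p3,p7}}
  U234: {{p2,p4},{p2,p4,p5}} {{p2,p7}}
  U235: {{p2,p4},{p4,p5},{p2,p4,p5}}
  U245: {{p2,p4},{p2,p4,p5}}
  U345: {{p2,p4},{p2,p4,p5}} {{p3,p7}}
  U1234: {{p2,p7}}
  U1345: {{p3,p7}}
  U2345: {{p2,p4},{p2,p4,p5}}
C dims 8,18,13,3; δ0: rk 7, SNF 1^7; δ1: rk 10, SNF 1^10; δ2: rk 3, SNF 1^3
Ȟ^0: (8−7)−0=1 ⇒ Z
Ȟ^1: (18−10)−7=1 ⇒ Z
Ȟ^2: (13−3)−10=0 ⇒ 0


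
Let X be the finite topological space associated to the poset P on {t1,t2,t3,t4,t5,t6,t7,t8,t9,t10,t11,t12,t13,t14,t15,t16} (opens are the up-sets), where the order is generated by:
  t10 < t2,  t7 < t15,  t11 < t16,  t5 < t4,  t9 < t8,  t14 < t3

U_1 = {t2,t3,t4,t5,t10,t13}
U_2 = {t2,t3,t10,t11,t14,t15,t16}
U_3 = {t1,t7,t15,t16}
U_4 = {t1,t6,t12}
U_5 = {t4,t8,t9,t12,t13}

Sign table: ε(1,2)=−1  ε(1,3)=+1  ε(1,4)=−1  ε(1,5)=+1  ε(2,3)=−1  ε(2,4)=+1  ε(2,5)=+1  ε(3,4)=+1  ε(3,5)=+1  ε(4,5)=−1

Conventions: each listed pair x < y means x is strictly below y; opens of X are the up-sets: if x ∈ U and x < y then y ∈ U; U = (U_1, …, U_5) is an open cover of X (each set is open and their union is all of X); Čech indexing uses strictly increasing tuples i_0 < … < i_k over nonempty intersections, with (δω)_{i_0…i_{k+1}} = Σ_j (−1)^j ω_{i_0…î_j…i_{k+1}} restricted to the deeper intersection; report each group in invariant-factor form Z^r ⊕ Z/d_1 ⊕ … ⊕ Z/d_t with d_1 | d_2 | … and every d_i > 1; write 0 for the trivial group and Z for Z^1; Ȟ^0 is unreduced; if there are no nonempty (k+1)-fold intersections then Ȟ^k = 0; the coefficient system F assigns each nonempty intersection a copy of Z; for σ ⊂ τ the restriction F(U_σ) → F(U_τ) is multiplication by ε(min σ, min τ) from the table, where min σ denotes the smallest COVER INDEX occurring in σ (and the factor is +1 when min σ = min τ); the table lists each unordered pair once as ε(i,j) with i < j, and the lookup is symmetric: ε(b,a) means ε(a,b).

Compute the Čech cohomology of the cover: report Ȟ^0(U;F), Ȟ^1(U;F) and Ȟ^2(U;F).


cover nerve:
  U12={t2,t3,t10} U15={t4,t13} U23={t15,t16} U34={t1} U45={t12}
C dims 5,5; δ0: rk 5, SNF 1^4·2
Ȟ^0: (5−5)−0=0 ⇒ 0
Ȟ^1: (5−0)−5=0 plus torsion [2] ⇒ Z/2
Ȟ^2: (0−0)−0=0 ⇒ 0

Ȟ^0 ≅ 0, Ȟ^1 ≅ Z/2 and Ȟ^2 ≅ 0


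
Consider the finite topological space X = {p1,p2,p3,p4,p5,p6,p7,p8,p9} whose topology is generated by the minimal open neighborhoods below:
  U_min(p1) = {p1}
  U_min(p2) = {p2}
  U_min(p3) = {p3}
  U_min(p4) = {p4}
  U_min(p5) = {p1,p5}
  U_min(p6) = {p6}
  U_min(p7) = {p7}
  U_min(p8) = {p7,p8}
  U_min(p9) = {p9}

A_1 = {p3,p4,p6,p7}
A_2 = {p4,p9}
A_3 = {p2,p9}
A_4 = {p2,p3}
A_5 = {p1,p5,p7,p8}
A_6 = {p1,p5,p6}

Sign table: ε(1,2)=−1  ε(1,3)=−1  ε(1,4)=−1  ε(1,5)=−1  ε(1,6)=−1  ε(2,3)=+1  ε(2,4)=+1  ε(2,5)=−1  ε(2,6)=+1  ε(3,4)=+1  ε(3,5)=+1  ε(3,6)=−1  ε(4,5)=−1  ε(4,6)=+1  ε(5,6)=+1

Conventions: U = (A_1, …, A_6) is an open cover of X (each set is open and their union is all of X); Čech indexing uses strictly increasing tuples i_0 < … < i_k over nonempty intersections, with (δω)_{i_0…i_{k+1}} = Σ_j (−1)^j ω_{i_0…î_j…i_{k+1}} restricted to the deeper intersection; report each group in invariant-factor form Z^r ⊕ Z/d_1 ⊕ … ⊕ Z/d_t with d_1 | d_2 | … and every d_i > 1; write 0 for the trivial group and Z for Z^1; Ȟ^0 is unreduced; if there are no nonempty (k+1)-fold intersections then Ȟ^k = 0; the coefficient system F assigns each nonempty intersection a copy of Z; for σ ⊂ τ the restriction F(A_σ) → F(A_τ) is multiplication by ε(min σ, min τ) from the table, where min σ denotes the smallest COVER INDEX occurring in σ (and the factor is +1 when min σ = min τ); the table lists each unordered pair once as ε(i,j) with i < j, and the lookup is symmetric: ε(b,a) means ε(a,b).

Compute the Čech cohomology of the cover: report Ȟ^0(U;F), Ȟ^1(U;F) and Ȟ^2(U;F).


cover nerve:
  A12={p4} A14={p3} A15={p7} A16={p6} A23={p9} A34={p2} A56={p1,p5}
C dims 6,7; δ0: rk 5, SNF 1^5
Ȟ^0: (6−5)−0=1 ⇒ Z
Ȟ^1: (7−0)−5=2 ⇒ Z^2
Ȟ^2: (0−0)−0=0 ⇒ 0

Ȟ^0 = Z, Ȟ^1 = Z^2, Ȟ^2 = 0


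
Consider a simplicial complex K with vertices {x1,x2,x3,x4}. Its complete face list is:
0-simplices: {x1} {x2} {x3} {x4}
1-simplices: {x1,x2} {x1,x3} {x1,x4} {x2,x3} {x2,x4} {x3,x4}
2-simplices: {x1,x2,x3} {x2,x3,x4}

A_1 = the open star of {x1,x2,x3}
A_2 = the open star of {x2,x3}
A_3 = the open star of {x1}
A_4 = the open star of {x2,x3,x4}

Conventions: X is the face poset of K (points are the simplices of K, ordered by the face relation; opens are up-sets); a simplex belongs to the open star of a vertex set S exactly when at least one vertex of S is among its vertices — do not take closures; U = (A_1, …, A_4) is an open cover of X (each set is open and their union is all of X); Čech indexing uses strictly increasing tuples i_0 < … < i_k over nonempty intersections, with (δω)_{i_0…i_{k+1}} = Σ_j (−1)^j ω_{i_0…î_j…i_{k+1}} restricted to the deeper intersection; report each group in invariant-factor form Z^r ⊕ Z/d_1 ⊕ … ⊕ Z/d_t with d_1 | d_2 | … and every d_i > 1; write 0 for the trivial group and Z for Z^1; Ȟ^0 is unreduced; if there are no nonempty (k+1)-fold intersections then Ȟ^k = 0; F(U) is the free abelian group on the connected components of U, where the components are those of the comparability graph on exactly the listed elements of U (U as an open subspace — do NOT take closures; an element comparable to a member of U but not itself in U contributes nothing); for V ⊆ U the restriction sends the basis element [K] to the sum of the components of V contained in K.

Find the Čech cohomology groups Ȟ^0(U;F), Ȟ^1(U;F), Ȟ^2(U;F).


Ȟ^0 = Z, Ȟ^1 = Z and Ȟ^2 = 0

nerve of the cover:
  A1={{x1},{x2},{x3},{x1,x2},{x1,x3},{x1,x4},{x2,x3},{x2,x4},{x3,x4},{x1,x2,x3},{x2,x3,x4}} A2={{x2},{x3},{x1,x2},{x1,x3},{x2,x3},{x2,x4},{x3,x4},{x1,x2,x3},{x2,x3,x4}} A3={{x1},{x1,x2},{x1,x3},{x1,x4},{x1,x2,x3}} A4={{x2},{x3},{x4},{x1,x2},{x1,x3},{x1,x4},{x2,x3},{x2,x4},{x3,x4},{x1,x2,x3},{x2,x3,x4}}
  A12={{x2},{x3},{x1,x2},{x1,x3},{x2,x3},{x2,x4},{x3,x4},{x1,x2,x3},{x2,x3,x4}} A13={{x1},{x1,x2},{x1,x3},{x1,x4},{x1,x2,x3}} A14={{x2},{x3},{x1,x2},{x1,x3},{x1,x4},{x2,x3},{x2,x4},{x3,x4},{x1,x2,x3},{x2,x3,x4}} A23={{x1,x2},{x1,x3},{x1,x2,x3}} A24={{x2},{x3},{x1,x2},{x1,x3},{x2,x3},{x2,x4},{x3,x4},{x1,x2,x3},{x2,x3,x4}} A34={{x1,x2},{x1,x3},{x1,x4},{x1,x2,x3}}
  A123={{x1,x2},{x1,x3},{x1,x2,x3}} A124={{x2},{x3},{x1,x2},{x1,x3},{x2,x3},{x2,x4},{x3,x4},{x1,x2,x3},{x2,x3,x4}} A134={{x1,x2},{x1,x3},{x1,x4},{x1,x2,x3}} A234={{x1,x2},{x1,x3},{x1,x2,x3}}
  A1234={{x1,x2},{x1,x3},{x1,x2,x3}}
components per intersection:
  A1: {{x1},{x2},{x3},{x1,x2},{x1,x3},{x1,x4},{x2,x3},{x2,x4},{x3,x4},{x1,x2,x3},{x2,x3,x4}}
  A2: {{x2},{x3},{x1,x2},{x1,x3},{x2,x3},{x2,x4},{x3,x4},{x1,x2,x3},{x2,x3,x4}}
  A3: {{x1},{x1,x2},{x1,x3},{x1,x4},{x1,x2,x3}}
  A4: {{x2},{x3},{x4},{x1,x2},{x1,x3},{x1,x4},{x2,x3},{x2,x4},{x3,x4},{x1,x2,x3},{x2,x3,x4}}
  A12: {{x2},{x3},{x1,x2},{x1,x3},{x2,x3},{x2,x4},{x3,x4},{x1,x2,x3},{x2,x3,x4}}
  A13: {{x1},{x1,x2},{x1,x3},{x1,x4},{x1,x2,x3}}
  A14: {{x2},{x3},{x1,x2},{x1,x3},{x2,x3},{x2,x4},{x3,x4},{x1,x2,x3},{x2,x3,x4}} {{x1,x4}}
  A23: {{x1,x2},{x1,x3},{x1,x2,x3}}
  A24: {{x2},{x3},{x1,x2},{x1,x3},{x2,x3},{x2,x4},{x3,x4},{x1,x2,x3},{x2,x3,x4}}
  A34: {{x1,x2},{x1,x3},{x1,x2,x3}} {{x1,x4}}
  A123: {{x1,x2},{x1,x3},{x1,x2,x3}}
  A124: {{x2},{x3},{x1,x2},{x1,x3},{x2,x3},{x2,x4},{x3,x4},{x1,x2,x3},{x2,x3,x4}}
  A134: {{x1,x2},{x1,x3},{x1,x2,x3}} {{x1,x4}}
  A234: {{x1,x2},{x1,x3},{x1,x2,x3}}
  A1234: {{x1,x2},{x1,x3},{x1,x2,x3}}
C dims 4,8,5,1; δ0: rk 3, SNF 1^3; δ1: rk 4, SNF 1^4; δ2: rk 1, SNF 1^1
Ȟ^0 = (4 − 3) − 0 = 1, so Ȟ^0 ≅ Z
Ȟ^1 = (8 − 4) − 3 = 1, so Ȟ^1 ≅ Z
Ȟ^2 = (5 − 1) − 4 = 0, so Ȟ^2 ≅ 0


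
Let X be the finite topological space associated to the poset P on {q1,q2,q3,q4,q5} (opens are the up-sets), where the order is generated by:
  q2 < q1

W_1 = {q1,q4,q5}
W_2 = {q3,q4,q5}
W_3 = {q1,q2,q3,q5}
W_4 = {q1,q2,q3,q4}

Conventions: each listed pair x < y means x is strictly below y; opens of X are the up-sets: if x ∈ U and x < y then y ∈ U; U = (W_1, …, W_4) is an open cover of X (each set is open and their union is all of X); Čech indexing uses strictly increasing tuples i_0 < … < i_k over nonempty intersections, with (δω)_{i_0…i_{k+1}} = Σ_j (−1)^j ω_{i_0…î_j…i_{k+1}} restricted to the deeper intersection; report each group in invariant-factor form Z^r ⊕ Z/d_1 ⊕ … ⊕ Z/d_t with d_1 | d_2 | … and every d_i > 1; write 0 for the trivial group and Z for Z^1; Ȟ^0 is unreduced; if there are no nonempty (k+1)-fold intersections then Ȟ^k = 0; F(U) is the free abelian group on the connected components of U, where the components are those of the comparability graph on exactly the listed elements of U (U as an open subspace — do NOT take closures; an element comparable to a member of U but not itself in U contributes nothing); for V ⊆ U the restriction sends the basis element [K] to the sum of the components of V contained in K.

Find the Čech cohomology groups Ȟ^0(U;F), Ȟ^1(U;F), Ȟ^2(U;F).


nerve of the cover:
  W12={q4,q5} W13={q1,q5} W14={q1,q4} W23={q3,q5} W24={q3,q4} W34={q1,q2,q3}
  W123={q5} W124={q4} W134={q1} W234={q3}
components per intersection:
  W1: {q1} {q4} {q5}
  W2: {q3} {q4} {q5}
  W3: {q1,q2} {q3} {q5}
  W4: {q1,q2} {q3} {q4}
  W12: {q4} {q5}
  W13: {q1} {q5}
  W14: {q1} {q4}
  W23: {q3} {q5}
  W24: {q3} {q4}
  W34: {q1,q2} {q3}
  W123: {q5}
  W124: {q4}
  W134: {q1}
  W234: {q3}
C dims 12,12,4; δ0: rk 8, SNF 1^8; δ1: rk 4, SNF 1^4
Ȟ^0 = (12 − 8) − 0 = 4, so Ȟ^0 ≅ Z^4
Ȟ^1 = (12 − 4) − 8 = 0, so Ȟ^1 ≅ 0
Ȟ^2 = (4 − 0) − 4 = 0, so Ȟ^2 ≅ 0

Ȟ^0(U;F) ≅ Z^4, Ȟ^1(U;F) ≅ 0, Ȟ^2(U;F) ≅ 0


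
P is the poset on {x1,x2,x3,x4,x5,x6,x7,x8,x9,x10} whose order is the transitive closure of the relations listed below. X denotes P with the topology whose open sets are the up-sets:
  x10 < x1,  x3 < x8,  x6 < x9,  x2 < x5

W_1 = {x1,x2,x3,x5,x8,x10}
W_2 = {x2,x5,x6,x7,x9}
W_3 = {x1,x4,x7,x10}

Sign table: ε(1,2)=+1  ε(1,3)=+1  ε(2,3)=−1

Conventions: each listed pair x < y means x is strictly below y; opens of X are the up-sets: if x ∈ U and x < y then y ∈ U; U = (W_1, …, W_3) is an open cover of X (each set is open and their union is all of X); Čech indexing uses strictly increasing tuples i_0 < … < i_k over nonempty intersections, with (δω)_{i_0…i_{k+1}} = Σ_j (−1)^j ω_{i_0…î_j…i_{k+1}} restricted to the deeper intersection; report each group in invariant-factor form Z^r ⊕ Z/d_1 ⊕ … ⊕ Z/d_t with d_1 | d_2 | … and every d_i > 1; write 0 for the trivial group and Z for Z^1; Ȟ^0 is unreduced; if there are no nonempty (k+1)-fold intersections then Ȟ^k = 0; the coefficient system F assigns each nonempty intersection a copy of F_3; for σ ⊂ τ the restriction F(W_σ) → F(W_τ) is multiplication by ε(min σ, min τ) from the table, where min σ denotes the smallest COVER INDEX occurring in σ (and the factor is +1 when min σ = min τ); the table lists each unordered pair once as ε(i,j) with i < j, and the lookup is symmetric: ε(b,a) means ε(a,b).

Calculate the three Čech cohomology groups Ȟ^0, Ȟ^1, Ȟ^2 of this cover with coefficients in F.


Ȟ^0(U;F) ≅ 0,  Ȟ^1(U;F) ≅ 0,  Ȟ^2(U;F) ≅ 0

nonempty overlaps:
  W12={x2,x5} W13={x1,x10} W23={x7}
C dims 3,3; δ0: rk_F3 3
degree 0: 3−3−0 = 0 → Ȟ^0 ≅ 0
degree 1: 3−0−3 = 0 → Ȟ^1 ≅ 0
degree 2: 0−0−0 = 0 → Ȟ^2 ≅ 0


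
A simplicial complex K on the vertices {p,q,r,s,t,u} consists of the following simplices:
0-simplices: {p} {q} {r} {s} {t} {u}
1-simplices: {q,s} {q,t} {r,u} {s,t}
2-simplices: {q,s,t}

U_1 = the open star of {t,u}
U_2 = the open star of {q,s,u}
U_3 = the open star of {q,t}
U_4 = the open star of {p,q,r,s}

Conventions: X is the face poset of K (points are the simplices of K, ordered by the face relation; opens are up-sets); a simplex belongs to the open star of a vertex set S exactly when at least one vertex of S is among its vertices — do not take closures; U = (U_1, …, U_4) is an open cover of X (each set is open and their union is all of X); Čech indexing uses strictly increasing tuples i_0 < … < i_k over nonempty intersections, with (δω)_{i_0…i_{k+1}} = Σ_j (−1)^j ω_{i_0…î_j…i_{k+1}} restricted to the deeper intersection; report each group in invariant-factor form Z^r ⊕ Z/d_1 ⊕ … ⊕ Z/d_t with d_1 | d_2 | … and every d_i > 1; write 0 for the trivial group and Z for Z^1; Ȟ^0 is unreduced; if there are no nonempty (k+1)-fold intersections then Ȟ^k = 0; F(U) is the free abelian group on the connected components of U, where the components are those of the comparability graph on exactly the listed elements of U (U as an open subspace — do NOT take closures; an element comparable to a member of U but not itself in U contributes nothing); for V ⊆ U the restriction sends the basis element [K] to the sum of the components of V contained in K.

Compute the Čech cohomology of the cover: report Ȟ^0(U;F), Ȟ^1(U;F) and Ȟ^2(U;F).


Ȟ^0 ≅ Z^3, Ȟ^1 ≅ 0, Ȟ^2 ≅ 0

nerve simplices:
  U1={{t},{u},{q,t},{r,u},{s,t},{q,s,t}} U2={{q},{s},{u},{q,s},{q,t},{r,u},{s,t},{q,s,t}} U3={{q},{t},{q,s},{q,t},{s,t},{q,s,t}} U4={{p},{q},{r},{s},{q,s},{q,t},{r,u},{s,t},{q,s,t}}
  U12={{u},{q,t},{r,u},{s,t},{q,s,t}} U13={{t},{q,t},{s,t},{q,s,t}} U14={{q,t},{r,u},{s,t},{q,s,t}} U23={{q},{q,s},{q,t},{s,t},{q,s,t}} U24={{q},{s},{q,s},{q,t},{r,u},{s,t},{q,s,t}} U34={{q},{q,s},{q,t},{s,t},{q,s,t}}
  U123={{q,t},{s,t},{q,s,t}} U124={{q,t},{r,u},{s,t},{q,s,t}} U134={{q,t},{s,t},{q,s,t}} U234={{q},{q,s},{q,t},{s,t},{q,s,t}}
  U1234={{q,t},{s,t},{q,s,t}}
components per intersection:
  U1: {{t},{q,t},{s,t},{q,s,t}} {{u},{r,u}}
  U2: {{q},{s},{q,s},{q,t},{s,t},{q,s,t}} {{u},{r,u}}
  U3: {{q},{t},{q,s},{q,t},{s,t},{q,s,t}}
  U4: {{p}} {{q},{s},{q,s},{q,t},{s,t},{q,s,t}} {{r},{r,u}}
  U12: {{u},{r,u}} {{q,t},{s,t},{q,s,t}}
  U13: {{t},{q,t},{s,t},{q,s,t}}
  U14: {{q,t},{s,t},{q,s,t}} {{r,u}}
  U23: {{q},{q,s},{q,t},{s,t},{q,s,t}}
  U24: {{q},{s},{q,s},{q,t},{s,t},{q,s,t}} {{r,u}}
  U34: {{q},{q,s},{q,t},{s,t},{q,s,t}}
  U123: {{q,t},{s,t},{q,s,t}}
  U124: {{q,t},{s,t},{q,s,t}} {{r,u}}
  U134: {{q,t},{s,t},{q,s,t}}
  U234: {{q},{q,s},{q,t},{s,t},{q,s,t}}
  U1234: {{q,t},{s,t},{q,s,t}}
C dims 8,9,5,1; δ0: rk 5, SNF 1^5; δ1: rk 4, SNF 1^4; δ2: rk 1, SNF 1^1
degree 0: 8−5−0 = 3 → Ȟ^0 ≅ Z^3
degree 1: 9−4−5 = 0 → Ȟ^1 ≅ 0
degree 2: 5−1−4 = 0 → Ȟ^2 ≅ 0


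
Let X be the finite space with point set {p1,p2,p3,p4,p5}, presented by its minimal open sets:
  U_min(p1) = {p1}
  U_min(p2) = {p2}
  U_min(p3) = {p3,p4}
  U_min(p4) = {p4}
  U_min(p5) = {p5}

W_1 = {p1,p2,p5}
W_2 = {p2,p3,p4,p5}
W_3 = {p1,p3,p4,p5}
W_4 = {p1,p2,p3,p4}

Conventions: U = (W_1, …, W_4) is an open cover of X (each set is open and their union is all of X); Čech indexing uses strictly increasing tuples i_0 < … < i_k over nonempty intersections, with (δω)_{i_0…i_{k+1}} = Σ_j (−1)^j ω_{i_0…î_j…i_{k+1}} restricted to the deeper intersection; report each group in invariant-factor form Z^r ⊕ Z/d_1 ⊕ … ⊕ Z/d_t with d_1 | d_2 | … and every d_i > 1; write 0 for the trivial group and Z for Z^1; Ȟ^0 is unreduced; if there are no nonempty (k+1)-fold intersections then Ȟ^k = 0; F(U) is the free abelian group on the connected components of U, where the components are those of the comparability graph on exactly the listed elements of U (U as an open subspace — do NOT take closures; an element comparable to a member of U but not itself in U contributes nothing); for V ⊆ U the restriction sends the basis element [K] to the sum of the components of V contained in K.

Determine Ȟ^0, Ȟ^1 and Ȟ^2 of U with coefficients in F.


nonempty overlaps:
  W12={p2,p5} W13={p1,p5} W14={p1,p2} W23={p3,p4,p5} W24={p2,p3,p4} W34={p1,p3,p4}
  W123={p5} W124={p2} W134={p1} W234={p3,p4}
components per intersection:
  W1: {p1} {p2} {p5}
  W2: {p2} {p3,p4} {p5}
  W3: {p1} {p3,p4} {p5}
  W4: {p1} {p2} {p3,p4}
  W12: {p2} {p5}
  W13: {p1} {p5}
  W14: {p1} {p2}
  W23: {p3,p4} {p5}
  W24: {p2} {p3,p4}
  W34: {p1} {p3,p4}
  W123: {p5}
  W124: {p2}
  W134: {p1}
  W234: {p3,p4}
C dims 12,12,4; δ0: rk 8, SNF 1^8; δ1: rk 4, SNF 1^4
degree 0: 12−8−0 = 4 → Ȟ^0 ≅ Z^4
degree 1: 12−4−8 = 0 → Ȟ^1 ≅ 0
degree 2: 4−0−4 = 0 → Ȟ^2 ≅ 0

Ȟ^0(U;F) ≅ Z^4, Ȟ^1(U;F) ≅ 0 and Ȟ^2(U;F) ≅ 0


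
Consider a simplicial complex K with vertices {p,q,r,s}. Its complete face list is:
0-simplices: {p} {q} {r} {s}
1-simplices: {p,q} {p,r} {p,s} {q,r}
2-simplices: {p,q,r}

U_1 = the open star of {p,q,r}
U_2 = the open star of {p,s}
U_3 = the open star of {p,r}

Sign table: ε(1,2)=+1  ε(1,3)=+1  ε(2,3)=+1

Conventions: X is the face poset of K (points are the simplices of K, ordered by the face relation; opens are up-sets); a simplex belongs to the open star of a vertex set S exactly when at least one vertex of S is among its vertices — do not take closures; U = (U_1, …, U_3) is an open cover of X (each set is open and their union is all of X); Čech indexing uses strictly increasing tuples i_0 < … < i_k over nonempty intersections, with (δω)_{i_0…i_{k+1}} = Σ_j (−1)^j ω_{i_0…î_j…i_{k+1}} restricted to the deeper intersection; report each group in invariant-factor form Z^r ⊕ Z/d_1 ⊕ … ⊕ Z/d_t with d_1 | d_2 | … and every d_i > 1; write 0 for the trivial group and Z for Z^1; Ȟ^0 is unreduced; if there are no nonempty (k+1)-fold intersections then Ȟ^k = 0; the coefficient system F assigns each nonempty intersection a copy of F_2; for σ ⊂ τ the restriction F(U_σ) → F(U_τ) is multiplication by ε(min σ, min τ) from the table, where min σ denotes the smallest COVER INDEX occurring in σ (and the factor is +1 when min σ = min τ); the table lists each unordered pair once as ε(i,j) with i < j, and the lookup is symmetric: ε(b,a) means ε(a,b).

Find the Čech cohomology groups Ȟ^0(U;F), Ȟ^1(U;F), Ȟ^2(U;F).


nonempty overlaps:
  U1={{p},{q},{r},{p,q},{p,r},{p,s},{q,r},{p,q,r}} U2={{p},{s},{p,q},{p,r},{p,s},{p,q,r}} U3={{p},{r},{p,q},{p,r},{p,s},{q,r},{p,q,r}}
  U12={{p},{p,q},{p,r},{p,s},{p,q,r}} U13={{p},{r},{p,q},{p,r},{p,s},{q,r},{p,q,r}} U23={{p},{p,q},{p,r},{p,s},{p,q,r}}
  U123={{p},{p,q},{p,r},{p,s},{p,q,r}}
C dims 3,3,1; δ0: rk_F2 2; δ1: rk_F2 1
degree 0: 3−2−0 = 1 → Ȟ^0 ≅ Z/2
degree 1: 3−1−2 = 0 → Ȟ^1 ≅ 0
degree 2: 1−0−1 = 0 → Ȟ^2 ≅ 0

Ȟ^0 ≅ Z/2, Ȟ^1 ≅ 0 and Ȟ^2 ≅ 0


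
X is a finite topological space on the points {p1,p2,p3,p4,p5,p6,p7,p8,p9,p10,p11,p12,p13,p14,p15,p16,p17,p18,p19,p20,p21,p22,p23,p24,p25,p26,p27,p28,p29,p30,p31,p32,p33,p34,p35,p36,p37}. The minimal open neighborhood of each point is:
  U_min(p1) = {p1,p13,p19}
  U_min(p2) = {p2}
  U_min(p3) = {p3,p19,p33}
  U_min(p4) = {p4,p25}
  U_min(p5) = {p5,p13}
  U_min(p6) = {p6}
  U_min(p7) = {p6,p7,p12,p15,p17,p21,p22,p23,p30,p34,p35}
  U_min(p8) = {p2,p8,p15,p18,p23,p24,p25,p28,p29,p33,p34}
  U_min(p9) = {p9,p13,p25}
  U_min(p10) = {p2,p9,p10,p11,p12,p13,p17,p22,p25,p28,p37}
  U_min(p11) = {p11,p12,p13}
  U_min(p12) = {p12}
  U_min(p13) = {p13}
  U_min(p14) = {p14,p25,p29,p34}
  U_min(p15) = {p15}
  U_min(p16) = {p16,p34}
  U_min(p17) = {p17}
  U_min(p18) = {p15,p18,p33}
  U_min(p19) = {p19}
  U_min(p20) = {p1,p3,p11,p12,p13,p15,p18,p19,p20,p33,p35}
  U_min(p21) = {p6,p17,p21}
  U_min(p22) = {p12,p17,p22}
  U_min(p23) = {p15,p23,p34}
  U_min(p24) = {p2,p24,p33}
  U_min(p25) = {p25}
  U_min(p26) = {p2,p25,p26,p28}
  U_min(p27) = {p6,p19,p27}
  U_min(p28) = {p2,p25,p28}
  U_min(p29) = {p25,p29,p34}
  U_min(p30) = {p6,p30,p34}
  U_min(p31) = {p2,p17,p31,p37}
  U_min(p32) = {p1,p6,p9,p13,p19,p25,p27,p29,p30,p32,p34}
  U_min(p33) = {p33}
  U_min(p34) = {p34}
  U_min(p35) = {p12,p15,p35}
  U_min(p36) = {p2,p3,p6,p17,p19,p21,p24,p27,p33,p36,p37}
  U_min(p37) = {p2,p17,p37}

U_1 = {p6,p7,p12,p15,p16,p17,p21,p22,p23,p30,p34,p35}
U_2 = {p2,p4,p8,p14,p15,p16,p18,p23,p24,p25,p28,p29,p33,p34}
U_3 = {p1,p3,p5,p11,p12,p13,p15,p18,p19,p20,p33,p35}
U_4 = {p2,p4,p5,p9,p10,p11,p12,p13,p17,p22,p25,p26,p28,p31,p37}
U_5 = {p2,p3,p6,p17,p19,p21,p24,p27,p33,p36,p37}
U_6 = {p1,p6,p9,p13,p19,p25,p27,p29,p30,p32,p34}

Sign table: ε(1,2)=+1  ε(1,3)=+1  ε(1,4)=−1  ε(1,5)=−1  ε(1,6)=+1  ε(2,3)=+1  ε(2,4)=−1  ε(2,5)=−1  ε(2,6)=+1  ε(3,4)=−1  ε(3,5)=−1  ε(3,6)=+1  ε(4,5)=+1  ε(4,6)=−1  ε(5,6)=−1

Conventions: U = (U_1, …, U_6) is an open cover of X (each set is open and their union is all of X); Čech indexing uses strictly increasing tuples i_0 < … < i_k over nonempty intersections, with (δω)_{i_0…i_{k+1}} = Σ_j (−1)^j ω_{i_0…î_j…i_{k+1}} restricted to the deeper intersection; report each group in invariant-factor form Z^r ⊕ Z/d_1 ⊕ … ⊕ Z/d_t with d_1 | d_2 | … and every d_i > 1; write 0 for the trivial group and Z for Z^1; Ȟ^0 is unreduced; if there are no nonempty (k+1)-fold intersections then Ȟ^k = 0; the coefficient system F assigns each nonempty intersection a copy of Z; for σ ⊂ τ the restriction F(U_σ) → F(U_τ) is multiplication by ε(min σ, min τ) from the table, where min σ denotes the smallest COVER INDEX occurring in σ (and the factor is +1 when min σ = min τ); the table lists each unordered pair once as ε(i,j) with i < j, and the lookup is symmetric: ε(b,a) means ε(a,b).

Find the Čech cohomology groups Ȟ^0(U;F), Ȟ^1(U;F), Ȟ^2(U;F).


Ȟ^0 = Z, Ȟ^1 = 0 and Ȟ^2 = Z/2

nonempty intersections:
  U12={p15,p16,p23,p34} U13={p12,p15,p35} U14={p12,p17,p22} U15={p6,p17,p21} U16={p6,p30,p34} U23={p15,p18,p33} U24={p2,p4,p25,p28} U25={p2,p24,p33} U26={p25,p29,p34} U34={p5,p11,p12,p13} U35={p3,p19,p33} U36={p1,p13,p19} U45={p2,p17,p37} U46={p9,p13,p25} U56={p6,p19,p27}
  U123={p15} U126={p34} U134={p12} U145={p17} U156={p6} U235={p33} U245={p2} U246={p25} U346={p13} U356={p19}
C dims 6,15,10; δ0: rk 5, SNF 1^5; δ1: rk 10, SNF 1^9·2
Ȟ^0: (6−5)−0=1 ⇒ Z
Ȟ^1: (15−10)−5=0 ⇒ 0
Ȟ^2: (10−0)−10=0 plus torsion [2] ⇒ Z/2


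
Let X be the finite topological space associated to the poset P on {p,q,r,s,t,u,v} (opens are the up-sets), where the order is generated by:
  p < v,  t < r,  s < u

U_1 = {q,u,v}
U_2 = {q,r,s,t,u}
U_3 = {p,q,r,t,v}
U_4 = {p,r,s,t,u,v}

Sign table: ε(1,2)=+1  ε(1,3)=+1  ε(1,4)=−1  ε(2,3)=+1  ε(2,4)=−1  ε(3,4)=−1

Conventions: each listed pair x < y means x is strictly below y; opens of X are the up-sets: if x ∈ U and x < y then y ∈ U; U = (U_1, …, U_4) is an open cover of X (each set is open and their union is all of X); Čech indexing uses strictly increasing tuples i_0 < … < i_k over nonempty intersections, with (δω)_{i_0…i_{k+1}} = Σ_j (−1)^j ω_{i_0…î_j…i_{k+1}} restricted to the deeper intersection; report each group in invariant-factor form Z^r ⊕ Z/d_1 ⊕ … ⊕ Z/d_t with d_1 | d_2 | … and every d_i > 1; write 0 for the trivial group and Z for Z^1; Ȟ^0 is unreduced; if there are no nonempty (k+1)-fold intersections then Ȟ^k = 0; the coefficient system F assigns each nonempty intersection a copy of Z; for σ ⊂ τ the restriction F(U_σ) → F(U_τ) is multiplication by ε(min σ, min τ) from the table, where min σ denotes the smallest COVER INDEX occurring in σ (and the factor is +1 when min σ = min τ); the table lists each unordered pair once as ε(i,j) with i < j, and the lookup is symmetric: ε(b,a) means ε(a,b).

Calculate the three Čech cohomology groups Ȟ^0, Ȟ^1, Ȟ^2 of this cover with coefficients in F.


cover nerve:
  U12={q,u} U13={q,v} U14={u,v} U23={q,r,t} U24={r,s,t,u} U34={p,r,t,v}
  U123={q} U124={u} U134={v} U234={r,t}
C dims 4,6,4; δ0: rk 3, SNF 1^3; δ1: rk 3, SNF 1^3
Ȟ^0: (4−3)−0=1 ⇒ Z
Ȟ^1: (6−3)−3=0 ⇒ 0
Ȟ^2: (4−0)−3=1 ⇒ Z

Ȟ^0 = Z; Ȟ^1 = 0; Ȟ^2 = Z


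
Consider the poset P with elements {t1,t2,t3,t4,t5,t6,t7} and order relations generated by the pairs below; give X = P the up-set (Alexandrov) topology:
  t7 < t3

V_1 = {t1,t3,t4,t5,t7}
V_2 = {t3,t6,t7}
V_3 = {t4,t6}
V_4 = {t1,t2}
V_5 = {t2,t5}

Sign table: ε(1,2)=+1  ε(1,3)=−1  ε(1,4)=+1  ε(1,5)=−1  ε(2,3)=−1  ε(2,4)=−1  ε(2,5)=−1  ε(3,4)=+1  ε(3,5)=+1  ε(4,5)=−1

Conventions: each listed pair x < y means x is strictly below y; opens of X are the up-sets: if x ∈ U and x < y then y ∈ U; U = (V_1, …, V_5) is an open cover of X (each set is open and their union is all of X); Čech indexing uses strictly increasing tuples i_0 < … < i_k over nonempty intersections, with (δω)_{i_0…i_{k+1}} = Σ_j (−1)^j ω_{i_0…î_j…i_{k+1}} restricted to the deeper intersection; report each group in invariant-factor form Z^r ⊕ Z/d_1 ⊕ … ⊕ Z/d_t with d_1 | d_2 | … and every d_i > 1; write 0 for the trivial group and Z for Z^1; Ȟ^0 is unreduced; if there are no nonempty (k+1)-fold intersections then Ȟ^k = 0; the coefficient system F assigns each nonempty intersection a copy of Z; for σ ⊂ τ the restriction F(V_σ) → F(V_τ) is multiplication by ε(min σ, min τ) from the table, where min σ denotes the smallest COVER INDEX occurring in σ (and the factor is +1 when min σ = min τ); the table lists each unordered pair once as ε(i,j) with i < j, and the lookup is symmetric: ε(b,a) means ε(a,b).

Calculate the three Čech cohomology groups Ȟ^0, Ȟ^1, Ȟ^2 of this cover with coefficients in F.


Ȟ^0 = Z,  Ȟ^1 = Z^2,  Ȟ^2 = 0

nonempty overlaps:
  V12={t3,t7} V13={t4} V14={t1} V15={t5} V23={t6} V45={t2}
C dims 5,6; δ0: rk 4, SNF 1^4
degree 0: 5−4−0 = 1 → Ȟ^0 ≅ Z
degree 1: 6−0−4 = 2 → Ȟ^1 ≅ Z^2
degree 2: 0−0−0 = 0 → Ȟ^2 ≅ 0


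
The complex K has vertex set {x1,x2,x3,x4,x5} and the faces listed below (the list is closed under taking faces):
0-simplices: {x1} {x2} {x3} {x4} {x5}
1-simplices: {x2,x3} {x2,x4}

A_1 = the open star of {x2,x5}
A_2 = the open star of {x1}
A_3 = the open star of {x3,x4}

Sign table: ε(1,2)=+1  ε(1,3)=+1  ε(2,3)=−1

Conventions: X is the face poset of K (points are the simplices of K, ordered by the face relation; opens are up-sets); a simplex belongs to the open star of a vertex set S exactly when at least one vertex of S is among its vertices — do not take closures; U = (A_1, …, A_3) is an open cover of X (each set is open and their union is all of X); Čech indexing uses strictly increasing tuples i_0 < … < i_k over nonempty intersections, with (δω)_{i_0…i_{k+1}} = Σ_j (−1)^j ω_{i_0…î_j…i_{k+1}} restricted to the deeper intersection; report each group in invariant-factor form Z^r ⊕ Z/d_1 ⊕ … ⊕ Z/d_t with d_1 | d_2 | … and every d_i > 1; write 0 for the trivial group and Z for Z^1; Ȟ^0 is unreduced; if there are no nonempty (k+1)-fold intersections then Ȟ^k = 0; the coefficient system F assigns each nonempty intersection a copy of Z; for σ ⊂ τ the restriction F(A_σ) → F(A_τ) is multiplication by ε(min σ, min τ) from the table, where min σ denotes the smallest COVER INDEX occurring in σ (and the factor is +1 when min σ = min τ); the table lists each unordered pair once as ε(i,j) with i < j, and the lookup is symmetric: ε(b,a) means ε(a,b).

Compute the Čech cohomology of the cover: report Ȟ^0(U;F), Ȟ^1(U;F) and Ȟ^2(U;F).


nonempty intersections:
  A1={{x2},{x5},{x2,x3},{x2,x4}} A2={{x1}} A3={{x3},{x4},{x2,x3},{x2,x4}}
  A13={{x2,x3},{x2,x4}}
C dims 3,1; δ0: rk 1, SNF 1^1
Ȟ^0: (3−1)−0=2 ⇒ Z^2
Ȟ^1: (1−0)−1=0 ⇒ 0
Ȟ^2: (0−0)−0=0 ⇒ 0

Ȟ^0 ≅ Z^2, Ȟ^1 ≅ 0 and Ȟ^2 ≅ 0


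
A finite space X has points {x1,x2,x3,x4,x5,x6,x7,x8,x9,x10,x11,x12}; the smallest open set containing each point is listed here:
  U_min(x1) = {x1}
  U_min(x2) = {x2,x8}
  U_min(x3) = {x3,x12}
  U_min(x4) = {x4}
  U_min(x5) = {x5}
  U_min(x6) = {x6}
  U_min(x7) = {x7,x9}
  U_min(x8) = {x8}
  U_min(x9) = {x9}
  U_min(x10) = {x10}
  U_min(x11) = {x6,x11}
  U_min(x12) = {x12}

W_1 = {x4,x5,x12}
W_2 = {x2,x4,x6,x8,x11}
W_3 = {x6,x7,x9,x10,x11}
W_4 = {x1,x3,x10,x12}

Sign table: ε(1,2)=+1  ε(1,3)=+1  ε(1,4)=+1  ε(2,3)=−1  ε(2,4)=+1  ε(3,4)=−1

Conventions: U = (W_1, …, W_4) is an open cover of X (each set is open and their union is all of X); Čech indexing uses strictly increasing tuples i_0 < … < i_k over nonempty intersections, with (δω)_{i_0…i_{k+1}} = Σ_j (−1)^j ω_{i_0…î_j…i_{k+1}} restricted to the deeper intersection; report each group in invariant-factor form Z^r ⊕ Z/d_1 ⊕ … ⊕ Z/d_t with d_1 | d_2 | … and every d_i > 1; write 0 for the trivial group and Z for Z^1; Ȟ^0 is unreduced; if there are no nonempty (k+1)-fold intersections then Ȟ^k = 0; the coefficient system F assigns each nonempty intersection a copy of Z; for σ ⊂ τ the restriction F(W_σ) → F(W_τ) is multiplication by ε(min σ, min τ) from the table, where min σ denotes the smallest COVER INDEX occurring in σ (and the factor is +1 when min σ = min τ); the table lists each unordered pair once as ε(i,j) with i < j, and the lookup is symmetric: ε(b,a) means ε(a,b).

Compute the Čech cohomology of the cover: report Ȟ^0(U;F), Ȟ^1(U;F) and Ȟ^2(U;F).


Ȟ^0(U;F) ≅ Z; Ȟ^1(U;F) ≅ Z; Ȟ^2(U;F) ≅ 0

nonempty overlaps:
  W12={x4} W14={x12} W23={x6,x11} W34={x10}
C dims 4,4; δ0: rk 3, SNF 1^3
degree 0: 4−3−0 = 1 → Ȟ^0 ≅ Z
degree 1: 4−0−3 = 1 → Ȟ^1 ≅ Z
degree 2: 0−0−0 = 0 → Ȟ^2 ≅ 0


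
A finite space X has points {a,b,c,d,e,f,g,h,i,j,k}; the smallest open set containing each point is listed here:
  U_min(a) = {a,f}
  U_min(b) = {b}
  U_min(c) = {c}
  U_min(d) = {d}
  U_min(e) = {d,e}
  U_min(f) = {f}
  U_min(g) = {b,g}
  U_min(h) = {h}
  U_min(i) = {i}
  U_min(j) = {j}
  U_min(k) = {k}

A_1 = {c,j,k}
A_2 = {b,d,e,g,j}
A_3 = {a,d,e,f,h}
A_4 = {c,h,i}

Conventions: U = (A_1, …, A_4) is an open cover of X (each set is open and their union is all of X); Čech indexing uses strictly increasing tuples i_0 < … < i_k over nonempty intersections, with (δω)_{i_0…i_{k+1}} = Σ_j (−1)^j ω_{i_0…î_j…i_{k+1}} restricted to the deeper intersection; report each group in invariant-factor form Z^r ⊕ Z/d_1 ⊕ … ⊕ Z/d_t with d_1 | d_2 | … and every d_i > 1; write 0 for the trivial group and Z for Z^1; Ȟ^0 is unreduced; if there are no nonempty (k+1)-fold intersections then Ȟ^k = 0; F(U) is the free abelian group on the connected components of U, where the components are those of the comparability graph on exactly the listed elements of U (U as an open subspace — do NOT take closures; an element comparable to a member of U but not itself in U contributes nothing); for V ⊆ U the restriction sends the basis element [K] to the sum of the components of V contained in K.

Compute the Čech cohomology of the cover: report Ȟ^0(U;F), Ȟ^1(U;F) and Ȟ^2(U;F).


cover nerve:
  A12={j} A14={c} A23={d,e} A34={h}
components per intersection:
  A1: {c} {j} {k}
  A2: {b,g} {d,e} {j}
  A3: {a,f} {d,e} {h}
  A4: {c} {h} {i}
  A12: {j}
  A14: {c}
  A23: {d,e}
  A34: {h}
C dims 12,4; δ0: rk 4, SNF 1^4
Ȟ^0: (12−4)−0=8 ⇒ Z^8
Ȟ^1: (4−0)−4=0 ⇒ 0
Ȟ^2: (0−0)−0=0 ⇒ 0

Ȟ^0 ≅ Z^8, Ȟ^1 ≅ 0, Ȟ^2 ≅ 0
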